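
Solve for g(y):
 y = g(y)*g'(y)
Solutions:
 g(y) = -sqrt(C1 + y^2)
 g(y) = sqrt(C1 + y^2)


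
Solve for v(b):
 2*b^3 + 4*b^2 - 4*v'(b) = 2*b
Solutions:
 v(b) = C1 + b^4/8 + b^3/3 - b^2/4


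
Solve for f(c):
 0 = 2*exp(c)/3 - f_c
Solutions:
 f(c) = C1 + 2*exp(c)/3


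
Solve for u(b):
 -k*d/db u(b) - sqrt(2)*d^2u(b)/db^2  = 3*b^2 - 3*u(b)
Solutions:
 u(b) = C1*exp(sqrt(2)*b*(-k + sqrt(k^2 + 12*sqrt(2)))/4) + C2*exp(-sqrt(2)*b*(k + sqrt(k^2 + 12*sqrt(2)))/4) + b^2 + 2*b*k/3 + 2*k^2/9 + 2*sqrt(2)/3


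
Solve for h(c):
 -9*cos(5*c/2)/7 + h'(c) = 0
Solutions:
 h(c) = C1 + 18*sin(5*c/2)/35


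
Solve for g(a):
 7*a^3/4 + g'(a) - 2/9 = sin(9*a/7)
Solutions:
 g(a) = C1 - 7*a^4/16 + 2*a/9 - 7*cos(9*a/7)/9


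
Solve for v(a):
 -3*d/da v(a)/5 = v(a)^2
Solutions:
 v(a) = 3/(C1 + 5*a)


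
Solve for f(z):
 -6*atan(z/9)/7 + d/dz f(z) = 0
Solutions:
 f(z) = C1 + 6*z*atan(z/9)/7 - 27*log(z^2 + 81)/7


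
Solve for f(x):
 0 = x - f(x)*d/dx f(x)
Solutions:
 f(x) = -sqrt(C1 + x^2)
 f(x) = sqrt(C1 + x^2)


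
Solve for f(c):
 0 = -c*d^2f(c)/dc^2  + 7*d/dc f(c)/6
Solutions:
 f(c) = C1 + C2*c^(13/6)


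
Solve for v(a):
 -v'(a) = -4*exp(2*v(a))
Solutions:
 v(a) = log(-sqrt(-1/(C1 + 4*a))) - log(2)/2
 v(a) = log(-1/(C1 + 4*a))/2 - log(2)/2


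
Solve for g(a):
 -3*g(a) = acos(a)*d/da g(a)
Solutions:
 g(a) = C1*exp(-3*Integral(1/acos(a), a))


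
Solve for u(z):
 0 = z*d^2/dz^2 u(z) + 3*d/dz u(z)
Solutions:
 u(z) = C1 + C2/z^2


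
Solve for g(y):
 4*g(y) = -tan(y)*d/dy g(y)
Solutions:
 g(y) = C1/sin(y)^4


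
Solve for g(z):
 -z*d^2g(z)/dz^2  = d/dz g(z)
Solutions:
 g(z) = C1 + C2*log(z)


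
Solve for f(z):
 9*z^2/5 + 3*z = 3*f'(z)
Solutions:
 f(z) = C1 + z^3/5 + z^2/2


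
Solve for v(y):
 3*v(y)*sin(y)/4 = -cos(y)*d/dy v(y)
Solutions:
 v(y) = C1*cos(y)^(3/4)


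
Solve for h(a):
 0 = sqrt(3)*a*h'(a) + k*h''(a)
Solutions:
 h(a) = C1 + C2*sqrt(k)*erf(sqrt(2)*3^(1/4)*a*sqrt(1/k)/2)


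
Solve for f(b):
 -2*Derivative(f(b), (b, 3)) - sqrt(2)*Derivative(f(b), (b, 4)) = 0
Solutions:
 f(b) = C1 + C2*b + C3*b^2 + C4*exp(-sqrt(2)*b)


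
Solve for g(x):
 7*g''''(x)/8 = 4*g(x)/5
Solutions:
 g(x) = C1*exp(-2*2^(1/4)*35^(3/4)*x/35) + C2*exp(2*2^(1/4)*35^(3/4)*x/35) + C3*sin(2*2^(1/4)*35^(3/4)*x/35) + C4*cos(2*2^(1/4)*35^(3/4)*x/35)


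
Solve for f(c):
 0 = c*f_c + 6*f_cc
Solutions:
 f(c) = C1 + C2*erf(sqrt(3)*c/6)


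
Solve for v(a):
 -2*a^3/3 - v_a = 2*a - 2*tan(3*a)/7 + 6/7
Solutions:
 v(a) = C1 - a^4/6 - a^2 - 6*a/7 - 2*log(cos(3*a))/21


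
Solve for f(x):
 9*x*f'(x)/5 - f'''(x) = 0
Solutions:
 f(x) = C1 + Integral(C2*airyai(15^(2/3)*x/5) + C3*airybi(15^(2/3)*x/5), x)


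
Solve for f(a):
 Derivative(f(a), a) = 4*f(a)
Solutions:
 f(a) = C1*exp(4*a)


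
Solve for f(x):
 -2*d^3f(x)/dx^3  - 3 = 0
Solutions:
 f(x) = C1 + C2*x + C3*x^2 - x^3/4


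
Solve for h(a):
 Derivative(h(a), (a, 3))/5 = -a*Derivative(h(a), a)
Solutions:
 h(a) = C1 + Integral(C2*airyai(-5^(1/3)*a) + C3*airybi(-5^(1/3)*a), a)


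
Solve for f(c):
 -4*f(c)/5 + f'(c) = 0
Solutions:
 f(c) = C1*exp(4*c/5)


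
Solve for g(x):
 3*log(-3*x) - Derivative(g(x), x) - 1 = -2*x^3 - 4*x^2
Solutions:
 g(x) = C1 + x^4/2 + 4*x^3/3 + 3*x*log(-x) + x*(-4 + 3*log(3))


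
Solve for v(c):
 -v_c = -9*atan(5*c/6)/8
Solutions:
 v(c) = C1 + 9*c*atan(5*c/6)/8 - 27*log(25*c^2 + 36)/40


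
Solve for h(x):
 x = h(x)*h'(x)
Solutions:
 h(x) = -sqrt(C1 + x^2)
 h(x) = sqrt(C1 + x^2)


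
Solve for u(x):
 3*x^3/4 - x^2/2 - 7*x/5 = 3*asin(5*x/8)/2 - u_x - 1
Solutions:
 u(x) = C1 - 3*x^4/16 + x^3/6 + 7*x^2/10 + 3*x*asin(5*x/8)/2 - x + 3*sqrt(64 - 25*x^2)/10


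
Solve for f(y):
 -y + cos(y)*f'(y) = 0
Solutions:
 f(y) = C1 + Integral(y/cos(y), y)


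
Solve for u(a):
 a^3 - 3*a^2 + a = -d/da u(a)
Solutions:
 u(a) = C1 - a^4/4 + a^3 - a^2/2


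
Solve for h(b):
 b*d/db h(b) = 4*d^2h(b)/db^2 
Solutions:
 h(b) = C1 + C2*erfi(sqrt(2)*b/4)


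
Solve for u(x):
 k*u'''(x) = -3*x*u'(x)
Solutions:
 u(x) = C1 + Integral(C2*airyai(3^(1/3)*x*(-1/k)^(1/3)) + C3*airybi(3^(1/3)*x*(-1/k)^(1/3)), x)


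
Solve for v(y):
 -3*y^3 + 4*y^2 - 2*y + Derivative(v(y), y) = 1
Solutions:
 v(y) = C1 + 3*y^4/4 - 4*y^3/3 + y^2 + y


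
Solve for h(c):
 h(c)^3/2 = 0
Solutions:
 h(c) = 0


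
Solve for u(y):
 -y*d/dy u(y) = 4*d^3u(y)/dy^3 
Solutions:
 u(y) = C1 + Integral(C2*airyai(-2^(1/3)*y/2) + C3*airybi(-2^(1/3)*y/2), y)


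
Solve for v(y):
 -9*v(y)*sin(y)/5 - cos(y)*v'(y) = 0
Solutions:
 v(y) = C1*cos(y)^(9/5)


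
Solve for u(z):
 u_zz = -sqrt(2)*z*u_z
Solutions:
 u(z) = C1 + C2*erf(2^(3/4)*z/2)


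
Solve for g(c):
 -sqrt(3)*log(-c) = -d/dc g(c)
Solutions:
 g(c) = C1 + sqrt(3)*c*log(-c) - sqrt(3)*c


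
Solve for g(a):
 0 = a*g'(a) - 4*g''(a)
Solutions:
 g(a) = C1 + C2*erfi(sqrt(2)*a/4)


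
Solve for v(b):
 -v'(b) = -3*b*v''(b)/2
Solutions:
 v(b) = C1 + C2*b^(5/3)


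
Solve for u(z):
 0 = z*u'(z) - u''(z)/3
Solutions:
 u(z) = C1 + C2*erfi(sqrt(6)*z/2)


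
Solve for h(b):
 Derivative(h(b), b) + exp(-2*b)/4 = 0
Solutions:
 h(b) = C1 + exp(-2*b)/8


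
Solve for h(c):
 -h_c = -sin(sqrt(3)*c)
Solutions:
 h(c) = C1 - sqrt(3)*cos(sqrt(3)*c)/3


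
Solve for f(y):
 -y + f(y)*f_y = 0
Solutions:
 f(y) = -sqrt(C1 + y^2)
 f(y) = sqrt(C1 + y^2)


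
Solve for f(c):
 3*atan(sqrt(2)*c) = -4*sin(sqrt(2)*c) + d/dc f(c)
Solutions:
 f(c) = C1 + 3*c*atan(sqrt(2)*c) - 3*sqrt(2)*log(2*c^2 + 1)/4 - 2*sqrt(2)*cos(sqrt(2)*c)


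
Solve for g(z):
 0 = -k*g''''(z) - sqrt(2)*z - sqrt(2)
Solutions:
 g(z) = C1 + C2*z + C3*z^2 + C4*z^3 - sqrt(2)*z^5/(120*k) - sqrt(2)*z^4/(24*k)


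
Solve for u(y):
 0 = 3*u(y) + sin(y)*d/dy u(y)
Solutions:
 u(y) = C1*(cos(y) + 1)^(3/2)/(cos(y) - 1)^(3/2)


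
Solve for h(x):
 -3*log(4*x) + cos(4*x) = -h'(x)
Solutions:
 h(x) = C1 + 3*x*log(x) - 3*x + 6*x*log(2) - sin(4*x)/4


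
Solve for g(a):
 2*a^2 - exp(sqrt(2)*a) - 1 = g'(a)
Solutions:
 g(a) = C1 + 2*a^3/3 - a - sqrt(2)*exp(sqrt(2)*a)/2


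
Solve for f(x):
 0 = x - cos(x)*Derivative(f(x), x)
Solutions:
 f(x) = C1 + Integral(x/cos(x), x)


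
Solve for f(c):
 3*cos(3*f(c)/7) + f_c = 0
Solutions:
 3*c - 7*log(sin(3*f(c)/7) - 1)/6 + 7*log(sin(3*f(c)/7) + 1)/6 = C1


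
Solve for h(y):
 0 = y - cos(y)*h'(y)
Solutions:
 h(y) = C1 + Integral(y/cos(y), y)


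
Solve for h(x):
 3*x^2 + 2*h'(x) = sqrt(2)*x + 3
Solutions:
 h(x) = C1 - x^3/2 + sqrt(2)*x^2/4 + 3*x/2


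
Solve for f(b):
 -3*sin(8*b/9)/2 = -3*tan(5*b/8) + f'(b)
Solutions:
 f(b) = C1 - 24*log(cos(5*b/8))/5 + 27*cos(8*b/9)/16


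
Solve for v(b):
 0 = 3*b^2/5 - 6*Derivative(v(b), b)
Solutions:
 v(b) = C1 + b^3/30


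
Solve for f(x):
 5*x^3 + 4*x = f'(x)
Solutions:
 f(x) = C1 + 5*x^4/4 + 2*x^2


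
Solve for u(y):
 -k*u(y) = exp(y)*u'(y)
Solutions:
 u(y) = C1*exp(k*exp(-y))


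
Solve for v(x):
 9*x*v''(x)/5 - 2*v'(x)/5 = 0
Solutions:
 v(x) = C1 + C2*x^(11/9)


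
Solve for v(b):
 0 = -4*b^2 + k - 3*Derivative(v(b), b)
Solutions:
 v(b) = C1 - 4*b^3/9 + b*k/3


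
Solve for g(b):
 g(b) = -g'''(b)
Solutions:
 g(b) = C3*exp(-b) + (C1*sin(sqrt(3)*b/2) + C2*cos(sqrt(3)*b/2))*exp(b/2)


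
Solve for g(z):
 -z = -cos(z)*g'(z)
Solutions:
 g(z) = C1 + Integral(z/cos(z), z)


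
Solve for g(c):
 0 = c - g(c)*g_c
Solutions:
 g(c) = -sqrt(C1 + c^2)
 g(c) = sqrt(C1 + c^2)


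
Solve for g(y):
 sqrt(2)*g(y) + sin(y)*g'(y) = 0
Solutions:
 g(y) = C1*(cos(y) + 1)^(sqrt(2)/2)/(cos(y) - 1)^(sqrt(2)/2)


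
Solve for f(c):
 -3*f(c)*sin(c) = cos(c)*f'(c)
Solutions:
 f(c) = C1*cos(c)^3


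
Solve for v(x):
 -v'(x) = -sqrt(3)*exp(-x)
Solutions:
 v(x) = C1 - sqrt(3)*exp(-x)


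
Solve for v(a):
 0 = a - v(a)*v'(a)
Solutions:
 v(a) = -sqrt(C1 + a^2)
 v(a) = sqrt(C1 + a^2)


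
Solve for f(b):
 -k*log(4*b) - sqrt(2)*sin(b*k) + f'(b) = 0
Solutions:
 f(b) = C1 + b*k*(log(b) - 1) + 2*b*k*log(2) + sqrt(2)*Piecewise((-cos(b*k)/k, Ne(k, 0)), (0, True))


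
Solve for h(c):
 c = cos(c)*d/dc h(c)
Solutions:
 h(c) = C1 + Integral(c/cos(c), c)


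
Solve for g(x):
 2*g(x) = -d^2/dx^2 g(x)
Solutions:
 g(x) = C1*sin(sqrt(2)*x) + C2*cos(sqrt(2)*x)


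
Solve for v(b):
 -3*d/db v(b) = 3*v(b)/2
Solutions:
 v(b) = C1*exp(-b/2)


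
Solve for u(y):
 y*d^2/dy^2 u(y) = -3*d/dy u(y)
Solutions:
 u(y) = C1 + C2/y^2


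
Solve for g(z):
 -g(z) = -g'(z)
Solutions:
 g(z) = C1*exp(z)


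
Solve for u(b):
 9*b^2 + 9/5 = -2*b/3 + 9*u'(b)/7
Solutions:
 u(b) = C1 + 7*b^3/3 + 7*b^2/27 + 7*b/5


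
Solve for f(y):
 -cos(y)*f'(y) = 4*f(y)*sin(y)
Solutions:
 f(y) = C1*cos(y)^4


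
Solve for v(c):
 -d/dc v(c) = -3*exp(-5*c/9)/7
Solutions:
 v(c) = C1 - 27*exp(-5*c/9)/35


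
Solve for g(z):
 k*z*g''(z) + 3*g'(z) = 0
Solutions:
 g(z) = C1 + z^(((re(k) - 3)*re(k) + im(k)^2)/(re(k)^2 + im(k)^2))*(C2*sin(3*log(z)*Abs(im(k))/(re(k)^2 + im(k)^2)) + C3*cos(3*log(z)*im(k)/(re(k)^2 + im(k)^2)))


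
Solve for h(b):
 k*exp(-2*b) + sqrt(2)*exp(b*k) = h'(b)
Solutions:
 h(b) = C1 - k*exp(-2*b)/2 + sqrt(2)*exp(b*k)/k


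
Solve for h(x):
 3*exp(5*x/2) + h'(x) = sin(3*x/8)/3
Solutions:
 h(x) = C1 - 6*exp(5*x/2)/5 - 8*cos(3*x/8)/9


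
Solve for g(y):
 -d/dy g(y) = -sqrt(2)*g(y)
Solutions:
 g(y) = C1*exp(sqrt(2)*y)


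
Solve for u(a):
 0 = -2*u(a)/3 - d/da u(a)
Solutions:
 u(a) = C1*exp(-2*a/3)


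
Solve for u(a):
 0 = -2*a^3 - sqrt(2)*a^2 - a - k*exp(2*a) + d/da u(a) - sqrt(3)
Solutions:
 u(a) = C1 + a^4/2 + sqrt(2)*a^3/3 + a^2/2 + sqrt(3)*a + k*exp(2*a)/2


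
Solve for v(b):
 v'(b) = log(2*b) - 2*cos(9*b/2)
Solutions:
 v(b) = C1 + b*log(b) - b + b*log(2) - 4*sin(9*b/2)/9


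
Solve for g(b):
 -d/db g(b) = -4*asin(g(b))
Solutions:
 Integral(1/asin(_y), (_y, g(b))) = C1 + 4*b


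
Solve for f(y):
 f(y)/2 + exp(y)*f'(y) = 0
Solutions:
 f(y) = C1*exp(exp(-y)/2)


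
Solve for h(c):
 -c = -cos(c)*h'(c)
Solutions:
 h(c) = C1 + Integral(c/cos(c), c)


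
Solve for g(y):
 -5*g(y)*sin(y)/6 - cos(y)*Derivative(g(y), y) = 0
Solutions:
 g(y) = C1*cos(y)^(5/6)


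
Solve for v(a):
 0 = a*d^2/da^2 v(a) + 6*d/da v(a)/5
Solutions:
 v(a) = C1 + C2/a^(1/5)


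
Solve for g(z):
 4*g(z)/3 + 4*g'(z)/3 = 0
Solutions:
 g(z) = C1*exp(-z)


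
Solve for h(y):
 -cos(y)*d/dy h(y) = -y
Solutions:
 h(y) = C1 + Integral(y/cos(y), y)


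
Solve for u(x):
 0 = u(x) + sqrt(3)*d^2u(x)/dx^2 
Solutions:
 u(x) = C1*sin(3^(3/4)*x/3) + C2*cos(3^(3/4)*x/3)


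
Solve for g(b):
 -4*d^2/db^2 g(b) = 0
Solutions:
 g(b) = C1 + C2*b


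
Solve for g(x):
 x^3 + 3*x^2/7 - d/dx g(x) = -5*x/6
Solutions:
 g(x) = C1 + x^4/4 + x^3/7 + 5*x^2/12


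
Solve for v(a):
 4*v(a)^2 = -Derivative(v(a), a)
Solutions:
 v(a) = 1/(C1 + 4*a)


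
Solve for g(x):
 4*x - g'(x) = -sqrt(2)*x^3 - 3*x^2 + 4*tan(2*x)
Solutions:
 g(x) = C1 + sqrt(2)*x^4/4 + x^3 + 2*x^2 + 2*log(cos(2*x))


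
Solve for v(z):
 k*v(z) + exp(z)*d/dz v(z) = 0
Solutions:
 v(z) = C1*exp(k*exp(-z))


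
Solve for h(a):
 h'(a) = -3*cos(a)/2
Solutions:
 h(a) = C1 - 3*sin(a)/2


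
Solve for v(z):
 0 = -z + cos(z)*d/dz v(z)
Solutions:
 v(z) = C1 + Integral(z/cos(z), z)


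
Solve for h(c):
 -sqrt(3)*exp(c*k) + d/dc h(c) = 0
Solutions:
 h(c) = C1 + sqrt(3)*exp(c*k)/k


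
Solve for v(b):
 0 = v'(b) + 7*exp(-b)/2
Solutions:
 v(b) = C1 + 7*exp(-b)/2


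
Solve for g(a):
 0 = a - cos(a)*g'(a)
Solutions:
 g(a) = C1 + Integral(a/cos(a), a)


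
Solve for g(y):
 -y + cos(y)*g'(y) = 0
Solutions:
 g(y) = C1 + Integral(y/cos(y), y)


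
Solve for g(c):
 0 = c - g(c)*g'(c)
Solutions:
 g(c) = -sqrt(C1 + c^2)
 g(c) = sqrt(C1 + c^2)


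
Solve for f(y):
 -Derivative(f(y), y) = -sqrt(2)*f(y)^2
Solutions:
 f(y) = -1/(C1 + sqrt(2)*y)


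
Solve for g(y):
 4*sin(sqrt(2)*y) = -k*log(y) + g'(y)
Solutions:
 g(y) = C1 + k*y*(log(y) - 1) - 2*sqrt(2)*cos(sqrt(2)*y)


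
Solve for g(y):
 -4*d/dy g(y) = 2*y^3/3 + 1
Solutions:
 g(y) = C1 - y^4/24 - y/4


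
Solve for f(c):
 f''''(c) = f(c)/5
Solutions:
 f(c) = C1*exp(-5^(3/4)*c/5) + C2*exp(5^(3/4)*c/5) + C3*sin(5^(3/4)*c/5) + C4*cos(5^(3/4)*c/5)


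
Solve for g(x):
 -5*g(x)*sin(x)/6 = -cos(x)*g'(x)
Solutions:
 g(x) = C1/cos(x)^(5/6)


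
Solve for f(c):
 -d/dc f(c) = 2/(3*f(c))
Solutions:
 f(c) = -sqrt(C1 - 12*c)/3
 f(c) = sqrt(C1 - 12*c)/3


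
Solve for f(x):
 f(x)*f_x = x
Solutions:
 f(x) = -sqrt(C1 + x^2)
 f(x) = sqrt(C1 + x^2)


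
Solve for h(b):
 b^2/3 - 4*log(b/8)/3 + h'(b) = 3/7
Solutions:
 h(b) = C1 - b^3/9 + 4*b*log(b)/3 - 4*b*log(2) - 19*b/21


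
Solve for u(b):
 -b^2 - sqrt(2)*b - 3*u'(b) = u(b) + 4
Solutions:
 u(b) = C1*exp(-b/3) - b^2 - sqrt(2)*b + 6*b - 22 + 3*sqrt(2)


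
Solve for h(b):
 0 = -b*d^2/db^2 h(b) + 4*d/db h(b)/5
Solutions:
 h(b) = C1 + C2*b^(9/5)


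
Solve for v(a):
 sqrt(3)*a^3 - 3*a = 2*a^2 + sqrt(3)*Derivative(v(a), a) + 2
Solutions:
 v(a) = C1 + a^4/4 - 2*sqrt(3)*a^3/9 - sqrt(3)*a^2/2 - 2*sqrt(3)*a/3


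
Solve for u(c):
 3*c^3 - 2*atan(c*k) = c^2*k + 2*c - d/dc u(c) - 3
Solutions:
 u(c) = C1 - 3*c^4/4 + c^3*k/3 + c^2 - 3*c + 2*Piecewise((c*atan(c*k) - log(c^2*k^2 + 1)/(2*k), Ne(k, 0)), (0, True))


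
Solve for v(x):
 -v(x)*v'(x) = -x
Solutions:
 v(x) = -sqrt(C1 + x^2)
 v(x) = sqrt(C1 + x^2)


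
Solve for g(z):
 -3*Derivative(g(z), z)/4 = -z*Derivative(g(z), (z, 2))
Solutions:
 g(z) = C1 + C2*z^(7/4)


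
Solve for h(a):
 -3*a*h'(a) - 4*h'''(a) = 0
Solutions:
 h(a) = C1 + Integral(C2*airyai(-6^(1/3)*a/2) + C3*airybi(-6^(1/3)*a/2), a)


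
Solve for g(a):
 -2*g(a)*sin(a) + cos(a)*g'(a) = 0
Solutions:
 g(a) = C1/cos(a)^2


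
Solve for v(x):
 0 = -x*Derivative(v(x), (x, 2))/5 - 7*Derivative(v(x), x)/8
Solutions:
 v(x) = C1 + C2/x^(27/8)


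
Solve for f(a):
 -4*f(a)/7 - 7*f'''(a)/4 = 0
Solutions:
 f(a) = C3*exp(-2*14^(1/3)*a/7) + (C1*sin(14^(1/3)*sqrt(3)*a/7) + C2*cos(14^(1/3)*sqrt(3)*a/7))*exp(14^(1/3)*a/7)


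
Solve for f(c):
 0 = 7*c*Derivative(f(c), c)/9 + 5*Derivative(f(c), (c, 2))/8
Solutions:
 f(c) = C1 + C2*erf(2*sqrt(35)*c/15)


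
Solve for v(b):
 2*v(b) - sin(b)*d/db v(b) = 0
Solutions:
 v(b) = C1*(cos(b) - 1)/(cos(b) + 1)


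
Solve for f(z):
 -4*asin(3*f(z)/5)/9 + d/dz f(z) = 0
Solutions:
 Integral(1/asin(3*_y/5), (_y, f(z))) = C1 + 4*z/9


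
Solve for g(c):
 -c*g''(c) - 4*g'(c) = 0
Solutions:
 g(c) = C1 + C2/c^3


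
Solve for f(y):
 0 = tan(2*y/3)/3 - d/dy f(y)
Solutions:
 f(y) = C1 - log(cos(2*y/3))/2


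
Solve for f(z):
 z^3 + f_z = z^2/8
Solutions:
 f(z) = C1 - z^4/4 + z^3/24


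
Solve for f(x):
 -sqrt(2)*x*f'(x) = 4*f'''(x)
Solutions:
 f(x) = C1 + Integral(C2*airyai(-sqrt(2)*x/2) + C3*airybi(-sqrt(2)*x/2), x)


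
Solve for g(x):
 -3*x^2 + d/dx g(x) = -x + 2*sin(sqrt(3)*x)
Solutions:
 g(x) = C1 + x^3 - x^2/2 - 2*sqrt(3)*cos(sqrt(3)*x)/3


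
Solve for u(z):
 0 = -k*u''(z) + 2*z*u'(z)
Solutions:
 u(z) = C1 + C2*erf(z*sqrt(-1/k))/sqrt(-1/k)


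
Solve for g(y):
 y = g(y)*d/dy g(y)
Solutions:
 g(y) = -sqrt(C1 + y^2)
 g(y) = sqrt(C1 + y^2)


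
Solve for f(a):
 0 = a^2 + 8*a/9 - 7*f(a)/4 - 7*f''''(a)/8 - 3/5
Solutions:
 f(a) = 4*a^2/7 + 32*a/63 + (C1*sin(2^(3/4)*a/2) + C2*cos(2^(3/4)*a/2))*exp(-2^(3/4)*a/2) + (C3*sin(2^(3/4)*a/2) + C4*cos(2^(3/4)*a/2))*exp(2^(3/4)*a/2) - 12/35


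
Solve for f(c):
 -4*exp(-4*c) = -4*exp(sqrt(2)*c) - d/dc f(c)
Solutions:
 f(c) = C1 - 2*sqrt(2)*exp(sqrt(2)*c) - exp(-4*c)


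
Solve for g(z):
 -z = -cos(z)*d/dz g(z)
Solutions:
 g(z) = C1 + Integral(z/cos(z), z)


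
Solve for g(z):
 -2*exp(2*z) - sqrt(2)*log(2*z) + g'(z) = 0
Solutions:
 g(z) = C1 + sqrt(2)*z*log(z) + sqrt(2)*z*(-1 + log(2)) + exp(2*z)


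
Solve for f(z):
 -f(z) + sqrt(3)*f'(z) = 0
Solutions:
 f(z) = C1*exp(sqrt(3)*z/3)


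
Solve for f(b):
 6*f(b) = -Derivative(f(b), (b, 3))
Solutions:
 f(b) = C3*exp(-6^(1/3)*b) + (C1*sin(2^(1/3)*3^(5/6)*b/2) + C2*cos(2^(1/3)*3^(5/6)*b/2))*exp(6^(1/3)*b/2)


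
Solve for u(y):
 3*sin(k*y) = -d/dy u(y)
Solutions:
 u(y) = C1 + 3*cos(k*y)/k


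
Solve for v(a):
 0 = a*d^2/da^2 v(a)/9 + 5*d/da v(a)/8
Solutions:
 v(a) = C1 + C2/a^(37/8)


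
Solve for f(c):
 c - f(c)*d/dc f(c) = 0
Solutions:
 f(c) = -sqrt(C1 + c^2)
 f(c) = sqrt(C1 + c^2)


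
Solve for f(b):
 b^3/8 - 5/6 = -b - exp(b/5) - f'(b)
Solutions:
 f(b) = C1 - b^4/32 - b^2/2 + 5*b/6 - 5*exp(b/5)


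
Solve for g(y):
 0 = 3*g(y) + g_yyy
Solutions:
 g(y) = C3*exp(-3^(1/3)*y) + (C1*sin(3^(5/6)*y/2) + C2*cos(3^(5/6)*y/2))*exp(3^(1/3)*y/2)


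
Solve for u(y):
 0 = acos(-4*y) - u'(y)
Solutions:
 u(y) = C1 + y*acos(-4*y) + sqrt(1 - 16*y^2)/4


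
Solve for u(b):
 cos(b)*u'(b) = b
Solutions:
 u(b) = C1 + Integral(b/cos(b), b)


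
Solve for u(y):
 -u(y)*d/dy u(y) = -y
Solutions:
 u(y) = -sqrt(C1 + y^2)
 u(y) = sqrt(C1 + y^2)


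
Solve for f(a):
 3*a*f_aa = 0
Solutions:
 f(a) = C1 + C2*a


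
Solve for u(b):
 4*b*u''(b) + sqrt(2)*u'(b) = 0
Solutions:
 u(b) = C1 + C2*b^(1 - sqrt(2)/4)


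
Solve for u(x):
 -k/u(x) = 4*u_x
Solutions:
 u(x) = -sqrt(C1 - 2*k*x)/2
 u(x) = sqrt(C1 - 2*k*x)/2


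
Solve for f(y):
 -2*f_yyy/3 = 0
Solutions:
 f(y) = C1 + C2*y + C3*y^2


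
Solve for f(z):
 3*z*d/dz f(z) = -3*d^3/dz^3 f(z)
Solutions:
 f(z) = C1 + Integral(C2*airyai(-z) + C3*airybi(-z), z)


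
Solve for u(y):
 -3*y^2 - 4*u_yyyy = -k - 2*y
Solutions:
 u(y) = C1 + C2*y + C3*y^2 + C4*y^3 + k*y^4/96 - y^6/480 + y^5/240


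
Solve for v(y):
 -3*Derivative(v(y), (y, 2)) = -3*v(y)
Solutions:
 v(y) = C1*exp(-y) + C2*exp(y)


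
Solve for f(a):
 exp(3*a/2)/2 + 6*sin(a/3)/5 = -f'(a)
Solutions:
 f(a) = C1 - exp(3*a/2)/3 + 18*cos(a/3)/5


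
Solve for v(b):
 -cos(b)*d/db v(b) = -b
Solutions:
 v(b) = C1 + Integral(b/cos(b), b)


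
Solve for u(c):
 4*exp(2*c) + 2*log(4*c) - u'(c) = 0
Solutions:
 u(c) = C1 + 2*c*log(c) + 2*c*(-1 + 2*log(2)) + 2*exp(2*c)


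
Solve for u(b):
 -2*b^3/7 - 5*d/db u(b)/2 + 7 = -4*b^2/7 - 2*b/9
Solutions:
 u(b) = C1 - b^4/35 + 8*b^3/105 + 2*b^2/45 + 14*b/5


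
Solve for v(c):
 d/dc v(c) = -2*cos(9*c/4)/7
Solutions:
 v(c) = C1 - 8*sin(9*c/4)/63


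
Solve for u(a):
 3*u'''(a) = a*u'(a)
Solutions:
 u(a) = C1 + Integral(C2*airyai(3^(2/3)*a/3) + C3*airybi(3^(2/3)*a/3), a)


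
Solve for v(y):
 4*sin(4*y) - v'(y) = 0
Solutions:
 v(y) = C1 - cos(4*y)


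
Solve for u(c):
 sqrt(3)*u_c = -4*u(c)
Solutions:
 u(c) = C1*exp(-4*sqrt(3)*c/3)


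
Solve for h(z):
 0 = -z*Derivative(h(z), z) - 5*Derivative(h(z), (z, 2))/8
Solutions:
 h(z) = C1 + C2*erf(2*sqrt(5)*z/5)


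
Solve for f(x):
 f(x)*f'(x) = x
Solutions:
 f(x) = -sqrt(C1 + x^2)
 f(x) = sqrt(C1 + x^2)


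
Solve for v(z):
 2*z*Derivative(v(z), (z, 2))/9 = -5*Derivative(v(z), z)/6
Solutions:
 v(z) = C1 + C2/z^(11/4)


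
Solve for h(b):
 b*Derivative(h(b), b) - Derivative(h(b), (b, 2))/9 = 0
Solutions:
 h(b) = C1 + C2*erfi(3*sqrt(2)*b/2)


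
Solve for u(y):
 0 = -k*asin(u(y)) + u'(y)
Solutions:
 Integral(1/asin(_y), (_y, u(y))) = C1 + k*y


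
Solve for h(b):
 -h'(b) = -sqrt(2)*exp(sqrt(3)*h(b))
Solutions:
 h(b) = sqrt(3)*(2*log(-1/(C1 + sqrt(2)*b)) - log(3))/6


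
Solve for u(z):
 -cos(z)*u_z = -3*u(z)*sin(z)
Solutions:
 u(z) = C1/cos(z)^3


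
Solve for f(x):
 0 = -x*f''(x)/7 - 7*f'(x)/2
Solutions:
 f(x) = C1 + C2/x^(47/2)


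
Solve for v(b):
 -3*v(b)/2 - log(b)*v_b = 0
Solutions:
 v(b) = C1*exp(-3*li(b)/2)


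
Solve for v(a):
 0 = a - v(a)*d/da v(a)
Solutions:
 v(a) = -sqrt(C1 + a^2)
 v(a) = sqrt(C1 + a^2)


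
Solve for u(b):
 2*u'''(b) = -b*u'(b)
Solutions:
 u(b) = C1 + Integral(C2*airyai(-2^(2/3)*b/2) + C3*airybi(-2^(2/3)*b/2), b)


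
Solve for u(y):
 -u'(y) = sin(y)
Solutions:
 u(y) = C1 + cos(y)


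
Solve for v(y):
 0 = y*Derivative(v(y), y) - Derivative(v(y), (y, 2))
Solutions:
 v(y) = C1 + C2*erfi(sqrt(2)*y/2)


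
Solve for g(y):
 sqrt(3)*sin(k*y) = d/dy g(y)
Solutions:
 g(y) = C1 - sqrt(3)*cos(k*y)/k


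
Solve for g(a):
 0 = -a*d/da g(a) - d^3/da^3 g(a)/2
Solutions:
 g(a) = C1 + Integral(C2*airyai(-2^(1/3)*a) + C3*airybi(-2^(1/3)*a), a)


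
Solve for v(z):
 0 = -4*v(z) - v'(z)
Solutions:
 v(z) = C1*exp(-4*z)


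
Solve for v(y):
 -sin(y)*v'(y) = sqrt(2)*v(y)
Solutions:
 v(y) = C1*(cos(y) + 1)^(sqrt(2)/2)/(cos(y) - 1)^(sqrt(2)/2)


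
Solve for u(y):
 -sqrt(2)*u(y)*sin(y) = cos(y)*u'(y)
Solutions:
 u(y) = C1*cos(y)^(sqrt(2))


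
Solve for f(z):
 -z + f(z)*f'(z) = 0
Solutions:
 f(z) = -sqrt(C1 + z^2)
 f(z) = sqrt(C1 + z^2)


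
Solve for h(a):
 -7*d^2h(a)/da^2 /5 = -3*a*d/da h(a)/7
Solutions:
 h(a) = C1 + C2*erfi(sqrt(30)*a/14)


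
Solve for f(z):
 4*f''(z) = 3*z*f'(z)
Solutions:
 f(z) = C1 + C2*erfi(sqrt(6)*z/4)


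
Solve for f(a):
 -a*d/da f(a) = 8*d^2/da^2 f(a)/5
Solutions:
 f(a) = C1 + C2*erf(sqrt(5)*a/4)


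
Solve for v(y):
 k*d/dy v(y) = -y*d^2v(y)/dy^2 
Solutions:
 v(y) = C1 + y^(1 - re(k))*(C2*sin(log(y)*Abs(im(k))) + C3*cos(log(y)*im(k)))


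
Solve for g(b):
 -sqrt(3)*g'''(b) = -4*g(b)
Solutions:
 g(b) = C3*exp(2^(2/3)*3^(5/6)*b/3) + (C1*sin(2^(2/3)*3^(1/3)*b/2) + C2*cos(2^(2/3)*3^(1/3)*b/2))*exp(-2^(2/3)*3^(5/6)*b/6)


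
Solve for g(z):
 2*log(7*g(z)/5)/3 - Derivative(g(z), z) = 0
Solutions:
 3*Integral(1/(-log(_y) - log(7) + log(5)), (_y, g(z)))/2 = C1 - z


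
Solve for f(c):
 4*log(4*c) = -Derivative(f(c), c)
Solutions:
 f(c) = C1 - 4*c*log(c) - c*log(256) + 4*c


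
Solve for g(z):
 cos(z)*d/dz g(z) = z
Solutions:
 g(z) = C1 + Integral(z/cos(z), z)


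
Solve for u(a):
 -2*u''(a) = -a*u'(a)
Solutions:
 u(a) = C1 + C2*erfi(a/2)


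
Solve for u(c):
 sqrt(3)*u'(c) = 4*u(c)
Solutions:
 u(c) = C1*exp(4*sqrt(3)*c/3)


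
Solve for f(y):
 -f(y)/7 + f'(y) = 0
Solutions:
 f(y) = C1*exp(y/7)


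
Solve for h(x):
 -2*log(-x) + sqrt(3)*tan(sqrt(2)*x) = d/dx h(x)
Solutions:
 h(x) = C1 - 2*x*log(-x) + 2*x - sqrt(6)*log(cos(sqrt(2)*x))/2


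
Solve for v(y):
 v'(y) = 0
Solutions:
 v(y) = C1


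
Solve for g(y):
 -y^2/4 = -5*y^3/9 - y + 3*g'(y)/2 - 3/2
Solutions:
 g(y) = C1 + 5*y^4/54 - y^3/18 + y^2/3 + y


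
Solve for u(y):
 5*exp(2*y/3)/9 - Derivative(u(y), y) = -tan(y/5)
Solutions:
 u(y) = C1 + 5*exp(2*y/3)/6 - 5*log(cos(y/5))


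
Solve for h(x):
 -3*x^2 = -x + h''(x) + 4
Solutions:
 h(x) = C1 + C2*x - x^4/4 + x^3/6 - 2*x^2


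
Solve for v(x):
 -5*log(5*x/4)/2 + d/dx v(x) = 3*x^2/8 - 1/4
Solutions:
 v(x) = C1 + x^3/8 + 5*x*log(x)/2 - 5*x*log(2) - 11*x/4 + 5*x*log(5)/2


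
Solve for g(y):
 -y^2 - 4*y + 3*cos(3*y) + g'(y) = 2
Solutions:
 g(y) = C1 + y^3/3 + 2*y^2 + 2*y - sin(3*y)


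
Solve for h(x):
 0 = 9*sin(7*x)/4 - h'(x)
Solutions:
 h(x) = C1 - 9*cos(7*x)/28


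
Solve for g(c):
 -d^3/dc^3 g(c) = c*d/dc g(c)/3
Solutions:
 g(c) = C1 + Integral(C2*airyai(-3^(2/3)*c/3) + C3*airybi(-3^(2/3)*c/3), c)


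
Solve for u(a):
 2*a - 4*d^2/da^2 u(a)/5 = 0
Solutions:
 u(a) = C1 + C2*a + 5*a^3/12


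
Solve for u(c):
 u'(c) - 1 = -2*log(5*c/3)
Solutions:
 u(c) = C1 - 2*c*log(c) + c*log(9/25) + 3*c


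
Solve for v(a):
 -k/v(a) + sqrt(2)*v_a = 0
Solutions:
 v(a) = -sqrt(C1 + sqrt(2)*a*k)
 v(a) = sqrt(C1 + sqrt(2)*a*k)


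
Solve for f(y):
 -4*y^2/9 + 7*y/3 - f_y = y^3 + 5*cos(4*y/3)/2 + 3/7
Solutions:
 f(y) = C1 - y^4/4 - 4*y^3/27 + 7*y^2/6 - 3*y/7 - 15*sin(4*y/3)/8


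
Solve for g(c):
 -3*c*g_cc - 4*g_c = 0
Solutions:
 g(c) = C1 + C2/c^(1/3)


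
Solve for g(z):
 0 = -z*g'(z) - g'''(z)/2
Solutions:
 g(z) = C1 + Integral(C2*airyai(-2^(1/3)*z) + C3*airybi(-2^(1/3)*z), z)


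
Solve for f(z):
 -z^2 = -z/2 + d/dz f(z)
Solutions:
 f(z) = C1 - z^3/3 + z^2/4


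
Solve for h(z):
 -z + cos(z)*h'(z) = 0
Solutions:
 h(z) = C1 + Integral(z/cos(z), z)


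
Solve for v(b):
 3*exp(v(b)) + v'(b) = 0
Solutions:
 v(b) = log(1/(C1 + 3*b))


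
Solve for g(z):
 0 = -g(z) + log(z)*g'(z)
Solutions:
 g(z) = C1*exp(li(z))


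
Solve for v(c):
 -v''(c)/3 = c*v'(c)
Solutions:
 v(c) = C1 + C2*erf(sqrt(6)*c/2)


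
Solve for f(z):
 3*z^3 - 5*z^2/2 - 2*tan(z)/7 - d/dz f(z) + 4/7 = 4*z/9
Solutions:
 f(z) = C1 + 3*z^4/4 - 5*z^3/6 - 2*z^2/9 + 4*z/7 + 2*log(cos(z))/7


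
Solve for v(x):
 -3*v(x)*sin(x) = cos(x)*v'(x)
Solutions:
 v(x) = C1*cos(x)^3


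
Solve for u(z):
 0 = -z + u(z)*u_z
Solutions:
 u(z) = -sqrt(C1 + z^2)
 u(z) = sqrt(C1 + z^2)


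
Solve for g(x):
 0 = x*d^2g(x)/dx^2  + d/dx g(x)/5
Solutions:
 g(x) = C1 + C2*x^(4/5)


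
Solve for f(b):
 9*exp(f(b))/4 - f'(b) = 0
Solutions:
 f(b) = log(-1/(C1 + 9*b)) + 2*log(2)


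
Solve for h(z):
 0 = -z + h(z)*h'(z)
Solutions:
 h(z) = -sqrt(C1 + z^2)
 h(z) = sqrt(C1 + z^2)


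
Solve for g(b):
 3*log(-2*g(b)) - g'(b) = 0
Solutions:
 -Integral(1/(log(-_y) + log(2)), (_y, g(b)))/3 = C1 - b


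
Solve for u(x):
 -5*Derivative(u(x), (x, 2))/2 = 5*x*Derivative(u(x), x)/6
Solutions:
 u(x) = C1 + C2*erf(sqrt(6)*x/6)


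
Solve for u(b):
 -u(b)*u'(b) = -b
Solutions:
 u(b) = -sqrt(C1 + b^2)
 u(b) = sqrt(C1 + b^2)


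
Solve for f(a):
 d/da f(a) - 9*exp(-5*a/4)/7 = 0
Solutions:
 f(a) = C1 - 36*exp(-5*a/4)/35


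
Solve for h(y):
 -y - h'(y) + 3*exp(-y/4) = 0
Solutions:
 h(y) = C1 - y^2/2 - 12*exp(-y/4)


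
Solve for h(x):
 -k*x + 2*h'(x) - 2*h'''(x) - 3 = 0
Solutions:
 h(x) = C1 + C2*exp(-x) + C3*exp(x) + k*x^2/4 + 3*x/2


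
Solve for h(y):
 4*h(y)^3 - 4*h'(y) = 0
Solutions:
 h(y) = -sqrt(2)*sqrt(-1/(C1 + y))/2
 h(y) = sqrt(2)*sqrt(-1/(C1 + y))/2


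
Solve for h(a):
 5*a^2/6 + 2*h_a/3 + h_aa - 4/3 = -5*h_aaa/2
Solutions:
 h(a) = C1 - 5*a^3/12 + 15*a^2/8 + 23*a/4 + (C2*sin(sqrt(51)*a/15) + C3*cos(sqrt(51)*a/15))*exp(-a/5)


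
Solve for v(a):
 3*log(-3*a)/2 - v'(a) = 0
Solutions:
 v(a) = C1 + 3*a*log(-a)/2 + 3*a*(-1 + log(3))/2


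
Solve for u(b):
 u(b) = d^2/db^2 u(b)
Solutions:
 u(b) = C1*exp(-b) + C2*exp(b)


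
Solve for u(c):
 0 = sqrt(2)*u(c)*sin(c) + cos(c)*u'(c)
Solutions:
 u(c) = C1*cos(c)^(sqrt(2))


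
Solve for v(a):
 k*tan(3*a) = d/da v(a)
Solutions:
 v(a) = C1 - k*log(cos(3*a))/3


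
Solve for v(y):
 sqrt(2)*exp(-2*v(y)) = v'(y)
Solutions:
 v(y) = log(-sqrt(C1 + 2*sqrt(2)*y))
 v(y) = log(C1 + 2*sqrt(2)*y)/2


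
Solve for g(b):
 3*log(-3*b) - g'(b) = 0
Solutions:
 g(b) = C1 + 3*b*log(-b) + 3*b*(-1 + log(3))


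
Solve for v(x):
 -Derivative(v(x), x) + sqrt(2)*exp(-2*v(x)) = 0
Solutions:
 v(x) = log(-sqrt(C1 + 2*sqrt(2)*x))
 v(x) = log(C1 + 2*sqrt(2)*x)/2


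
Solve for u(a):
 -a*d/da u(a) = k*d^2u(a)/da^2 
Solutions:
 u(a) = C1 + C2*sqrt(k)*erf(sqrt(2)*a*sqrt(1/k)/2)


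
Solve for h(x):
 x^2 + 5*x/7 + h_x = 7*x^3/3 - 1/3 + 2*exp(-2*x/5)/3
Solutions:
 h(x) = C1 + 7*x^4/12 - x^3/3 - 5*x^2/14 - x/3 - 5*exp(-2*x/5)/3


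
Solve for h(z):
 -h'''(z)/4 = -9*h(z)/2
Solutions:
 h(z) = C3*exp(18^(1/3)*z) + (C1*sin(3*2^(1/3)*3^(1/6)*z/2) + C2*cos(3*2^(1/3)*3^(1/6)*z/2))*exp(-18^(1/3)*z/2)


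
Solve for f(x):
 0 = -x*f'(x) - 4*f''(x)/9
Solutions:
 f(x) = C1 + C2*erf(3*sqrt(2)*x/4)


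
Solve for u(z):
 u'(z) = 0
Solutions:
 u(z) = C1


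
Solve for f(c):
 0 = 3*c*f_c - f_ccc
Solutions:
 f(c) = C1 + Integral(C2*airyai(3^(1/3)*c) + C3*airybi(3^(1/3)*c), c)


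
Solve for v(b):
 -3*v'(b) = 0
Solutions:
 v(b) = C1


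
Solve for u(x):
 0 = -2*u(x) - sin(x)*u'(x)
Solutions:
 u(x) = C1*(cos(x) + 1)/(cos(x) - 1)


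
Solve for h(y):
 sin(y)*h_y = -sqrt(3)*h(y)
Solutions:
 h(y) = C1*(cos(y) + 1)^(sqrt(3)/2)/(cos(y) - 1)^(sqrt(3)/2)


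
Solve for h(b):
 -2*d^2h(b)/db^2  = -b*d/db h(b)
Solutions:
 h(b) = C1 + C2*erfi(b/2)


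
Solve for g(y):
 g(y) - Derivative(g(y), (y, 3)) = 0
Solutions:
 g(y) = C3*exp(y) + (C1*sin(sqrt(3)*y/2) + C2*cos(sqrt(3)*y/2))*exp(-y/2)


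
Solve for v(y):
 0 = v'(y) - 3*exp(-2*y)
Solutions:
 v(y) = C1 - 3*exp(-2*y)/2


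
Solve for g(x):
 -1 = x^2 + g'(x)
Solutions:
 g(x) = C1 - x^3/3 - x


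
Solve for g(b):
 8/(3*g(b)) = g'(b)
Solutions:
 g(b) = -sqrt(C1 + 48*b)/3
 g(b) = sqrt(C1 + 48*b)/3


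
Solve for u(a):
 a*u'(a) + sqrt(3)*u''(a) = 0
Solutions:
 u(a) = C1 + C2*erf(sqrt(2)*3^(3/4)*a/6)


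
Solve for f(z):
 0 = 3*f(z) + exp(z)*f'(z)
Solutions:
 f(z) = C1*exp(3*exp(-z))


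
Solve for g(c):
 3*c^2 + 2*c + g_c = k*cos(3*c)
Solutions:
 g(c) = C1 - c^3 - c^2 + k*sin(3*c)/3


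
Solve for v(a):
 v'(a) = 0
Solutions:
 v(a) = C1


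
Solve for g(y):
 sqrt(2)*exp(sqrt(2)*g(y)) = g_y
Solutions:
 g(y) = sqrt(2)*(2*log(-1/(C1 + sqrt(2)*y)) - log(2))/4


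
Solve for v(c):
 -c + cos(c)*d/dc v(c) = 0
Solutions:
 v(c) = C1 + Integral(c/cos(c), c)


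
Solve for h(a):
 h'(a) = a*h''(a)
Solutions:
 h(a) = C1 + C2*a^2


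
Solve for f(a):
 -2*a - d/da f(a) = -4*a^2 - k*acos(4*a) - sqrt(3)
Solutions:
 f(a) = C1 + 4*a^3/3 - a^2 + sqrt(3)*a + k*(a*acos(4*a) - sqrt(1 - 16*a^2)/4)


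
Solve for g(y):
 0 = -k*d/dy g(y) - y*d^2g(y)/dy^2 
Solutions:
 g(y) = C1 + y^(1 - re(k))*(C2*sin(log(y)*Abs(im(k))) + C3*cos(log(y)*im(k)))


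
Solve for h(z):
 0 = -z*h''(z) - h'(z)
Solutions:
 h(z) = C1 + C2*log(z)


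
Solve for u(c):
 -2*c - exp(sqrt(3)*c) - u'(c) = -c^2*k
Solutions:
 u(c) = C1 + c^3*k/3 - c^2 - sqrt(3)*exp(sqrt(3)*c)/3


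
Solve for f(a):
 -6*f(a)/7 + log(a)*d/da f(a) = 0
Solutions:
 f(a) = C1*exp(6*li(a)/7)


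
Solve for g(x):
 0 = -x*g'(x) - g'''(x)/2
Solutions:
 g(x) = C1 + Integral(C2*airyai(-2^(1/3)*x) + C3*airybi(-2^(1/3)*x), x)


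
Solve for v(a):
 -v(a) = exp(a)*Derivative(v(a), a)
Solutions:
 v(a) = C1*exp(exp(-a))


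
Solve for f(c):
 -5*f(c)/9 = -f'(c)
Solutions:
 f(c) = C1*exp(5*c/9)


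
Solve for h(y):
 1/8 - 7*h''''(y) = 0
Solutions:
 h(y) = C1 + C2*y + C3*y^2 + C4*y^3 + y^4/1344


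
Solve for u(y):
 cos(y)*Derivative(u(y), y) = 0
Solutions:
 u(y) = C1


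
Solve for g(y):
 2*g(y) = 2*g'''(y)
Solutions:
 g(y) = C3*exp(y) + (C1*sin(sqrt(3)*y/2) + C2*cos(sqrt(3)*y/2))*exp(-y/2)


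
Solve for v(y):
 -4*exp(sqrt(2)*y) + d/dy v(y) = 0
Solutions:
 v(y) = C1 + 2*sqrt(2)*exp(sqrt(2)*y)


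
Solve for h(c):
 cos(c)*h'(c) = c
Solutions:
 h(c) = C1 + Integral(c/cos(c), c)


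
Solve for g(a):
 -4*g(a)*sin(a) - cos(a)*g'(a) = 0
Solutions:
 g(a) = C1*cos(a)^4


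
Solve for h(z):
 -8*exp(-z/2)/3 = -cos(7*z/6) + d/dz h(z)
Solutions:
 h(z) = C1 + 6*sin(7*z/6)/7 + 16*exp(-z/2)/3


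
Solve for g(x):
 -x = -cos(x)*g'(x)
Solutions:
 g(x) = C1 + Integral(x/cos(x), x)


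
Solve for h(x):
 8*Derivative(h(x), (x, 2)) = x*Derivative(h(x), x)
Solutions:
 h(x) = C1 + C2*erfi(x/4)


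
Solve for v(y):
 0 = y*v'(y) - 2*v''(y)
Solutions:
 v(y) = C1 + C2*erfi(y/2)


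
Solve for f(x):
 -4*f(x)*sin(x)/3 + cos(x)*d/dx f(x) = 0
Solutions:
 f(x) = C1/cos(x)^(4/3)


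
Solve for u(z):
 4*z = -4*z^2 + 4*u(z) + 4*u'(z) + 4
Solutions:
 u(z) = C1*exp(-z) + z^2 - z


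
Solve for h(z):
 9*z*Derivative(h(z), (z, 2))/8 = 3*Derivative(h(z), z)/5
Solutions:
 h(z) = C1 + C2*z^(23/15)


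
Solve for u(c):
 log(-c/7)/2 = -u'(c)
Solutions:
 u(c) = C1 - c*log(-c)/2 + c*(1 + log(7))/2


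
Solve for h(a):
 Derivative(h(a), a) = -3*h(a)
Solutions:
 h(a) = C1*exp(-3*a)


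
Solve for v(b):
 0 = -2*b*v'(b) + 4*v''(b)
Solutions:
 v(b) = C1 + C2*erfi(b/2)


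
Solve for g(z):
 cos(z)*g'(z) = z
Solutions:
 g(z) = C1 + Integral(z/cos(z), z)


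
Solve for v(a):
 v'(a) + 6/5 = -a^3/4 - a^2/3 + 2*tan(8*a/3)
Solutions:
 v(a) = C1 - a^4/16 - a^3/9 - 6*a/5 - 3*log(cos(8*a/3))/4


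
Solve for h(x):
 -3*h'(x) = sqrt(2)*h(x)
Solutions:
 h(x) = C1*exp(-sqrt(2)*x/3)


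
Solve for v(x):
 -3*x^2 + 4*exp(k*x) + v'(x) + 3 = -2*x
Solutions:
 v(x) = C1 + x^3 - x^2 - 3*x - 4*exp(k*x)/k


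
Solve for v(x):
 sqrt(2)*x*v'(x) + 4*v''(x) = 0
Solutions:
 v(x) = C1 + C2*erf(2^(3/4)*x/4)


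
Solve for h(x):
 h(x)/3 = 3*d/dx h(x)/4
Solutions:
 h(x) = C1*exp(4*x/9)


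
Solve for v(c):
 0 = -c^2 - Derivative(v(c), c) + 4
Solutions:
 v(c) = C1 - c^3/3 + 4*c


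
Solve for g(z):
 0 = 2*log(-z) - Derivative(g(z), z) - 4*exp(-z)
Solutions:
 g(z) = C1 + 2*z*log(-z) - 2*z + 4*exp(-z)


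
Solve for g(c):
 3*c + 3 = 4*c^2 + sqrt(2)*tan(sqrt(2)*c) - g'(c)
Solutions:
 g(c) = C1 + 4*c^3/3 - 3*c^2/2 - 3*c - log(cos(sqrt(2)*c))


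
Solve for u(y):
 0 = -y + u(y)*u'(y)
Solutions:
 u(y) = -sqrt(C1 + y^2)
 u(y) = sqrt(C1 + y^2)


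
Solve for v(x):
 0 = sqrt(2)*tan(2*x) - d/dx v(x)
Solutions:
 v(x) = C1 - sqrt(2)*log(cos(2*x))/2


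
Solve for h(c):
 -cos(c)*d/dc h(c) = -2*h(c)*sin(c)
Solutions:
 h(c) = C1/cos(c)^2


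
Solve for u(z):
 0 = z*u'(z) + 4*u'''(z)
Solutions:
 u(z) = C1 + Integral(C2*airyai(-2^(1/3)*z/2) + C3*airybi(-2^(1/3)*z/2), z)


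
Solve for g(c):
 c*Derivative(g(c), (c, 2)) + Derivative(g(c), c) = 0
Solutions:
 g(c) = C1 + C2*log(c)


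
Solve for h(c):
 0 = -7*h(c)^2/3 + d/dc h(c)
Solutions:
 h(c) = -3/(C1 + 7*c)


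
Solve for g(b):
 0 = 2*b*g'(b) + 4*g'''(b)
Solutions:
 g(b) = C1 + Integral(C2*airyai(-2^(2/3)*b/2) + C3*airybi(-2^(2/3)*b/2), b)


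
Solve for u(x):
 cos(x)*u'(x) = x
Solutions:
 u(x) = C1 + Integral(x/cos(x), x)


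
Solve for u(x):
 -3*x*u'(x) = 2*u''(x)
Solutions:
 u(x) = C1 + C2*erf(sqrt(3)*x/2)


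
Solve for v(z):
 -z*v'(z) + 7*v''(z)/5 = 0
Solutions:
 v(z) = C1 + C2*erfi(sqrt(70)*z/14)


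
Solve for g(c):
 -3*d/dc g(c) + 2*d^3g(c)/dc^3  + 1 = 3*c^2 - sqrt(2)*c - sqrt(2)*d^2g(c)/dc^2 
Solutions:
 g(c) = C1 + C2*exp(c*(-sqrt(2) + sqrt(26))/4) + C3*exp(-c*(sqrt(2) + sqrt(26))/4) - c^3/3 - sqrt(2)*c^2/6 - 11*c/9


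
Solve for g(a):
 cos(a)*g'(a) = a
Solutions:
 g(a) = C1 + Integral(a/cos(a), a)


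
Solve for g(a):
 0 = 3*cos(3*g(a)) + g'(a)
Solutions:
 g(a) = -asin((C1 + exp(18*a))/(C1 - exp(18*a)))/3 + pi/3
 g(a) = asin((C1 + exp(18*a))/(C1 - exp(18*a)))/3


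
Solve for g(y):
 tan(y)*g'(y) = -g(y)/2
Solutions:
 g(y) = C1/sqrt(sin(y))


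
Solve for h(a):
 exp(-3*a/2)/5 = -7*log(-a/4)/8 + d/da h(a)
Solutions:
 h(a) = C1 + 7*a*log(-a)/8 + 7*a*(-2*log(2) - 1)/8 - 2*exp(-3*a/2)/15


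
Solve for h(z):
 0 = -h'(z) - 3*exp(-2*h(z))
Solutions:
 h(z) = log(-sqrt(C1 - 6*z))
 h(z) = log(C1 - 6*z)/2


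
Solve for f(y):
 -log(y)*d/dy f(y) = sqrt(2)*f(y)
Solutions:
 f(y) = C1*exp(-sqrt(2)*li(y))


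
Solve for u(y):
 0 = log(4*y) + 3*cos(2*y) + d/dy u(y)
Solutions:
 u(y) = C1 - y*log(y) - 2*y*log(2) + y - 3*sin(2*y)/2


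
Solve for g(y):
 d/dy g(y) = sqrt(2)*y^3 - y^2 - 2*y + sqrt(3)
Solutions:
 g(y) = C1 + sqrt(2)*y^4/4 - y^3/3 - y^2 + sqrt(3)*y


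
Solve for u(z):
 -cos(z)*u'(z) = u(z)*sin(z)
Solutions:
 u(z) = C1*cos(z)


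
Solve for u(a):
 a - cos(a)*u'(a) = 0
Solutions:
 u(a) = C1 + Integral(a/cos(a), a)


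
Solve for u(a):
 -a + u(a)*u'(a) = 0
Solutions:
 u(a) = -sqrt(C1 + a^2)
 u(a) = sqrt(C1 + a^2)


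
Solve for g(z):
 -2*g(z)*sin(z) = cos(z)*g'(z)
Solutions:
 g(z) = C1*cos(z)^2


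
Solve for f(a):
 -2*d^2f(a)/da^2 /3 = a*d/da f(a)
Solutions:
 f(a) = C1 + C2*erf(sqrt(3)*a/2)


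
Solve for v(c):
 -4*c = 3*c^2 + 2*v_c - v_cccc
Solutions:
 v(c) = C1 + C4*exp(2^(1/3)*c) - c^3/2 - c^2 + (C2*sin(2^(1/3)*sqrt(3)*c/2) + C3*cos(2^(1/3)*sqrt(3)*c/2))*exp(-2^(1/3)*c/2)


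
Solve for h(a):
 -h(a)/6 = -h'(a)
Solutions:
 h(a) = C1*exp(a/6)


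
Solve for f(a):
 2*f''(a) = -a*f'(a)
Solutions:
 f(a) = C1 + C2*erf(a/2)


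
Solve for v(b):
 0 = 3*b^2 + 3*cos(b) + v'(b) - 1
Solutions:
 v(b) = C1 - b^3 + b - 3*sin(b)


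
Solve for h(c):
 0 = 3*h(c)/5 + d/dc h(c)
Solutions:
 h(c) = C1*exp(-3*c/5)


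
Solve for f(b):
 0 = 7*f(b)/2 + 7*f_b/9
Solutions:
 f(b) = C1*exp(-9*b/2)


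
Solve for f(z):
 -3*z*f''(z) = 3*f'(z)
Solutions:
 f(z) = C1 + C2*log(z)


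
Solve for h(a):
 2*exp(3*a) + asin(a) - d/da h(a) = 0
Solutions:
 h(a) = C1 + a*asin(a) + sqrt(1 - a^2) + 2*exp(3*a)/3


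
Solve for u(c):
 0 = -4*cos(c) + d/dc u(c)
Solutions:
 u(c) = C1 + 4*sin(c)


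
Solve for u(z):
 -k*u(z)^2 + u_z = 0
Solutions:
 u(z) = -1/(C1 + k*z)


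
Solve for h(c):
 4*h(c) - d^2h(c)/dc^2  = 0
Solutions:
 h(c) = C1*exp(-2*c) + C2*exp(2*c)


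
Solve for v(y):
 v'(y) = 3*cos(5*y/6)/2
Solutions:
 v(y) = C1 + 9*sin(5*y/6)/5


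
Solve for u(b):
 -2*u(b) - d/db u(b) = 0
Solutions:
 u(b) = C1*exp(-2*b)


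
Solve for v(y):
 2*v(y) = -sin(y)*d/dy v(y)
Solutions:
 v(y) = C1*(cos(y) + 1)/(cos(y) - 1)


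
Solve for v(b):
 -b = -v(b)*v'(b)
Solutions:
 v(b) = -sqrt(C1 + b^2)
 v(b) = sqrt(C1 + b^2)


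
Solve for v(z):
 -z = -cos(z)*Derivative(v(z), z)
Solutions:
 v(z) = C1 + Integral(z/cos(z), z)


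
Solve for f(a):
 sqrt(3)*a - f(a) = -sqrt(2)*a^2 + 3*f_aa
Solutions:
 f(a) = C1*sin(sqrt(3)*a/3) + C2*cos(sqrt(3)*a/3) + sqrt(2)*a^2 + sqrt(3)*a - 6*sqrt(2)


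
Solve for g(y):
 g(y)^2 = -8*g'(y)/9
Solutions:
 g(y) = 8/(C1 + 9*y)


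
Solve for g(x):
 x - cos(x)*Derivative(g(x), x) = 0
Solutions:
 g(x) = C1 + Integral(x/cos(x), x)


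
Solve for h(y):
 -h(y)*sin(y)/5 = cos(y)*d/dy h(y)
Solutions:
 h(y) = C1*cos(y)^(1/5)


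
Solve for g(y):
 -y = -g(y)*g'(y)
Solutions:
 g(y) = -sqrt(C1 + y^2)
 g(y) = sqrt(C1 + y^2)


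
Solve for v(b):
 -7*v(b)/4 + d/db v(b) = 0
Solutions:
 v(b) = C1*exp(7*b/4)


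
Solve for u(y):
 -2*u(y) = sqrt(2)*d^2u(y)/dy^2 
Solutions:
 u(y) = C1*sin(2^(1/4)*y) + C2*cos(2^(1/4)*y)


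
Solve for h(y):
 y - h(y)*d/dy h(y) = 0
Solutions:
 h(y) = -sqrt(C1 + y^2)
 h(y) = sqrt(C1 + y^2)


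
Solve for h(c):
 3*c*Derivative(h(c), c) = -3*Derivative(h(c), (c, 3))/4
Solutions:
 h(c) = C1 + Integral(C2*airyai(-2^(2/3)*c) + C3*airybi(-2^(2/3)*c), c)


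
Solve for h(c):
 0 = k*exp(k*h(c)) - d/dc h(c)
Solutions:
 h(c) = Piecewise((log(-1/(C1*k + c*k^2))/k, Ne(k, 0)), (nan, True))
 h(c) = Piecewise((C1 + c*k, Eq(k, 0)), (nan, True))


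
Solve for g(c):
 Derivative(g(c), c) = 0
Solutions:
 g(c) = C1


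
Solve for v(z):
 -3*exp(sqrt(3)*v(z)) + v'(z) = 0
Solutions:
 v(z) = sqrt(3)*(2*log(-1/(C1 + 3*z)) - log(3))/6


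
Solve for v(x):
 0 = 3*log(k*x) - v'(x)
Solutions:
 v(x) = C1 + 3*x*log(k*x) - 3*x


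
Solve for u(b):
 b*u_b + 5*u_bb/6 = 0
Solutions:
 u(b) = C1 + C2*erf(sqrt(15)*b/5)
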